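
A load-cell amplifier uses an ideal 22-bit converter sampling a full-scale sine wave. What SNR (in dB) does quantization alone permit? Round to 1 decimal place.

134.2 dB

6.02(22) + 1.76 = 132.44 + 1.76 = 134.20 dB.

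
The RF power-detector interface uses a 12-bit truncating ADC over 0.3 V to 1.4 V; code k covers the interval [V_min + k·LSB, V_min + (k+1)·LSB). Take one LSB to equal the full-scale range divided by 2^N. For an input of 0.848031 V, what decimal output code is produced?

Full-scale range = 1.4 V − (0.3 V) = 1.1 V. LSB = 1.1 V / 2^12 ≈ 268.6 µV.
V_in − V_min = 0.848031 − (0.3) = 0.548031 V.
Divide by LSB: 0.548031 × 4096/1.1 = 2040.6682.
Truncating gives code 2040.

2040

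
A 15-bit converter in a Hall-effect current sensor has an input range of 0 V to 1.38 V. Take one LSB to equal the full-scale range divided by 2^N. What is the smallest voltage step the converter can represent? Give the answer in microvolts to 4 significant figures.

Span = 1.38 V.
There are 2^15 = 32768 steps.
One LSB is 1.38 V / 32768 = 42.11 µV.

42.11 µV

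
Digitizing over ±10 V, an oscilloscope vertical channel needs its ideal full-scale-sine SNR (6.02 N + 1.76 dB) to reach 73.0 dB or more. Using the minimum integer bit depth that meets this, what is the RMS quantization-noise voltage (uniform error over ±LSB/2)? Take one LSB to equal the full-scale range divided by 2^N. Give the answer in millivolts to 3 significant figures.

1.41 mV

Span: 10 V − (-10 V) = 20 V.
6.02 N + 1.76 ≥ 73.0 gives N ≥ 11.834, so the minimum integer is 12.
One LSB is 20 V / 4096 = 4.8828 mV.
RMS noise = LSB/√12 = 1.41 mV.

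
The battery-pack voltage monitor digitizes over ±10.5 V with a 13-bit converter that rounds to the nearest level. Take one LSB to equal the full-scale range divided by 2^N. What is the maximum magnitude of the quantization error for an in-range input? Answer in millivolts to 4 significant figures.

1.282 mV

The full-scale span is 10.5 − (-10.5) = 21 V.
One LSB is 21 V / 8192 = 2.56348 mV.
|e|_max = LSB/2 = 1.282 mV.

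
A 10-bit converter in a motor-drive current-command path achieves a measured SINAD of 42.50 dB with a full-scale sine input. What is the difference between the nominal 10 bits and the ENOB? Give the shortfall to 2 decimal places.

N_eff = (42.50 − 1.76)/6.02 = 6.7674 bits.
10 − 6.7674 = 3.23 bits below nominal.

3.23 bits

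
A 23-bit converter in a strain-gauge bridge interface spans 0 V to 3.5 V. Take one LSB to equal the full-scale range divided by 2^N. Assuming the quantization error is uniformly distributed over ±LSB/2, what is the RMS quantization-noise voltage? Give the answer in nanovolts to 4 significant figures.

120.4 nV

Span = 3.5 V.
One LSB is 3.5 V / 8388608 = 417.233 nV.
For a uniform distribution on [−LSB/2, +LSB/2], V_rms = LSB/√12 = 417.233 nV/3.4641 = 120.4 nV.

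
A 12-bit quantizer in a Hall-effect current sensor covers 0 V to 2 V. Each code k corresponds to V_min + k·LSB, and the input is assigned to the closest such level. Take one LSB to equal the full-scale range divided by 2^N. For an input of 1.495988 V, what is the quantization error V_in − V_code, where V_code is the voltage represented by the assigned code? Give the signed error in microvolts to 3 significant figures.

Full-scale range = 2 V. LSB = 2 V / 2^12 ≈ 488.3 µV.
(V_in − V_min)/LSB = (1.495988 − (0)) × 4096/2 = 3063.7834 → nearest code k = 3064.
V_code = 0 + (3064/4096) × 2 = 1.496093750 V.
e = 1.495988 − (1.496093750) = −106 µV.

−106 µV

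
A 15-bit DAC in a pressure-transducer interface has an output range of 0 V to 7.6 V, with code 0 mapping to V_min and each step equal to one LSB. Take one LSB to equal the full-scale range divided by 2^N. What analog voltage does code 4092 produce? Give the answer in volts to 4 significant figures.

0.9491 V

Range is 7.6 V. LSB = 7.6 V / 2^15.
V_out = 0 + 4092 × (7.6/32768) V
      = 0 + 0.949072 = 0.949072 V.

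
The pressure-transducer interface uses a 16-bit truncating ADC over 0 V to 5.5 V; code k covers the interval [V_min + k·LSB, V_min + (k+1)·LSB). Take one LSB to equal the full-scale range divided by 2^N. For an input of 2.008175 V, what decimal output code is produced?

23928

V_FS = 5.5 V. LSB = 5.5 V / 2^16 ≈ 83.92 µV.
(V_in − V_min) × 2^16/range = (2.008175 − (0)) × 65536/5.5 = 23928.683.
Floor → code = 23928.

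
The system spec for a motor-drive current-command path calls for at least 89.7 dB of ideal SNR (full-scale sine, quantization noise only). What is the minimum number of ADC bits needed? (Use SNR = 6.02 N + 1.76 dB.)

N ≥ (89.7 − 1.76)/6.02 = 14.608 → N_min = 15.

15 bits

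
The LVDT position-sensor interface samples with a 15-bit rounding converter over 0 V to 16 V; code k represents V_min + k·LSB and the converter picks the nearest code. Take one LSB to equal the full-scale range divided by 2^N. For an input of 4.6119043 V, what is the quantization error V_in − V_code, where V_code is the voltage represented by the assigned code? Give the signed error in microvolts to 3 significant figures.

+87.9 µV

Span = 16 V. LSB = 16 V / 2^15 ≈ 488.3 µV.
(4.6119043 − (0)) / LSB = 4.6119043 × 32768/16 = 9445.1800. Nearest integer: k = 9445.
V_code = 0 + (9445/32768) × 16 = 4.6118164063 V.
Error = V_in − V_code = 4.6119043 − (4.6118164063) = +87.9 µV.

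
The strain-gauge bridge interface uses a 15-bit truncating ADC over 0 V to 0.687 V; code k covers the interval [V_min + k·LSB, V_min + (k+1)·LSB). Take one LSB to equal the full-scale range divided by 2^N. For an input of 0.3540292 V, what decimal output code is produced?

16886

Range is 0.687 V. LSB = 0.687 V / 2^15 ≈ 20.97 µV.
(V_in − V_min) × 2^15/range = (0.3540292 − (0)) × 32768/0.687 = 16886.214.
Floor → code = 16886.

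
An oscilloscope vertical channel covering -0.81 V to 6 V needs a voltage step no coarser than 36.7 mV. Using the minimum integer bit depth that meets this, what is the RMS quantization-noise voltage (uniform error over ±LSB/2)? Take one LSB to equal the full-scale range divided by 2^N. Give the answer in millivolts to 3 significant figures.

7.68 mV

Range = 6 − (-0.81) = 6.81 V.
Need 2^N ≥ 6.81 V / 36.7 mV = 185.6 → N_min = 8.
One LSB is 6.81 V / 256 = 26.602 mV.
σ_q = LSB/√12 = 26.602 mV/3.4641 = 7.68 mV.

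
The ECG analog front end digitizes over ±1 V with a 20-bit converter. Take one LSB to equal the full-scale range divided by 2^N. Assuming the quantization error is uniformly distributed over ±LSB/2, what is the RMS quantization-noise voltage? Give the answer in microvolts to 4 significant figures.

0.5506 µV

Span: 1 V − (-1 V) = 2 V.
One LSB is 2 V / 1048576 = 1.90735 µV.
σ_q = LSB/√12 = 1.90735 µV/3.4641 = 0.5506 µV.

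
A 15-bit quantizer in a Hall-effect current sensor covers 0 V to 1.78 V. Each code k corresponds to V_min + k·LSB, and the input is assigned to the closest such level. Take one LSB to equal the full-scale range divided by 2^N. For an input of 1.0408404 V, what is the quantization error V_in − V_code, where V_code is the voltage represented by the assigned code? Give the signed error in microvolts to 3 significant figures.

−9.82 µV

Range is 1.78 V. LSB = 1.78 V / 2^15 ≈ 54.32 µV.
(1.0408404 − (0)) / LSB = 1.0408404 × 32768/1.78 = 19160.8192. Nearest integer: k = 19161.
V_code = V_min + k × range/2^15 = 0 + 19161 × 1.78/32768 = 1.0408502197 V.
Error = V_in − V_code = 1.0408404 − (1.0408502197) = −9.82 µV.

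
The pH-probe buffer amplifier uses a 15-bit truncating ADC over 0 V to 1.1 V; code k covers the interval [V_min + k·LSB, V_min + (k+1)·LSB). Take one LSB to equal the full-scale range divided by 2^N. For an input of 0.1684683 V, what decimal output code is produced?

5018

V_FS = 1.1 V. LSB = 1.1 V / 2^15 ≈ 33.57 µV.
(V_in − V_min) × 2^15/range = (0.1684683 − (0)) × 32768/1.1 = 5018.518.
Floor → code = 5018.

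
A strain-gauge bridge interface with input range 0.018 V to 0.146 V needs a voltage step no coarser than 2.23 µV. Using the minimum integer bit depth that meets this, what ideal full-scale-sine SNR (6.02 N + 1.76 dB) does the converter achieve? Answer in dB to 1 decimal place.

Full-scale range = 0.146 V − (0.018 V) = 0.128 V.
0.128 V / 2.23 µV = 57400. Since 2^15 = 32768 and 2^16 = 65536, N = 16.
SNR = 6.02 × 16 + 1.76 = 98.08 dB.

98.1 dB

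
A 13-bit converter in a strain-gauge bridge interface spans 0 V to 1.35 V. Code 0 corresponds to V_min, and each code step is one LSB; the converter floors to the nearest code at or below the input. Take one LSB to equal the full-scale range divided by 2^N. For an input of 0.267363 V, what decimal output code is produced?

1622

Range is 1.35 V. LSB = 1.35 V / 2^13 ≈ 164.8 µV.
V_in − V_min = 0.267363 − (0) = 0.267363 V.
Divide by LSB: 0.267363 × 8192/1.35 = 1622.3983.
Truncating gives code 1622.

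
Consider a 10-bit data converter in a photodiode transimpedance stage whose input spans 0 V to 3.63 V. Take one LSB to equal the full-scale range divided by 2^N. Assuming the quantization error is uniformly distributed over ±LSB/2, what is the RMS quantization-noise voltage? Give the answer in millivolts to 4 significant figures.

1.023 mV

Range is 3.63 V.
Step size = 3.63/1024 V = 3.54492 mV.
For a uniform distribution on [−LSB/2, +LSB/2], V_rms = LSB/√12 = 3.54492 mV/3.4641 = 1.023 mV.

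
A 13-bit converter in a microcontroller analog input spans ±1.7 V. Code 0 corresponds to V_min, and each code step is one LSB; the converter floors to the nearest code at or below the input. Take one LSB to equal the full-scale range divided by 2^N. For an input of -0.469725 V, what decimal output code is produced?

The full-scale span is 1.7 − (-1.7) = 3.4 V. LSB = 3.4 V / 2^13 ≈ 415.0 µV.
code = ⌊(V_in − V_min)/LSB⌋ = ⌊(V_in − V_min) × 2^13 / range⌋
     = ⌊(-0.469725 − (-1.7)) × 8192 / 3.4⌋ = ⌊1.230275 × 8192/3.4⌋
     = ⌊2964.239⌋ = 2964.

2964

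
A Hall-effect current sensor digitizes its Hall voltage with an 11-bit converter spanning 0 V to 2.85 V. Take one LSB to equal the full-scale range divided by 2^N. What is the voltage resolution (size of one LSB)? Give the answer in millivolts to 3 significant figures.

1.39 mV

V_FS = 2.85 V.
Number of codes = 2^11 = 2048.
Step size = 2.85/2048 V = 1.39 mV.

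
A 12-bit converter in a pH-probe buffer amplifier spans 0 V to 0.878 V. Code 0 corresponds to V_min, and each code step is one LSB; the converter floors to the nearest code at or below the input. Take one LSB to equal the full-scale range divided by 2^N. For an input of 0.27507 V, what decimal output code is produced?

1283

Full-scale range = 0.878 V. LSB = 0.878 V / 2^12 ≈ 214.4 µV.
V_in − V_min = 0.27507 − (0) = 0.27507 V.
Divide by LSB: 0.27507 × 4096/0.878 = 1283.2423.
Truncating gives code 1283.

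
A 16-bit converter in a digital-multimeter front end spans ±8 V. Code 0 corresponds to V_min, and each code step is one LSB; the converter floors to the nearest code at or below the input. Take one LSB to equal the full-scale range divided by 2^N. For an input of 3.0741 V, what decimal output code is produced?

45359

Range = 8 − (-8) = 16 V. LSB = 16 V / 2^16 ≈ 244.1 µV.
V_in − V_min = 3.0741 − (-8) = 11.0741 V.
Divide by LSB: 11.0741 × 65536/16 = 45359.5136.
Truncating gives code 45359.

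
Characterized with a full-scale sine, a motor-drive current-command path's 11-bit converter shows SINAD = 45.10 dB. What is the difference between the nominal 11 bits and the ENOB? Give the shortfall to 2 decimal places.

ENOB = (SINAD − 1.76)/6.02 = (45.10 − 1.76)/6.02 = 7.1993 bits.
Shortfall = 11 − 7.1993 = 3.8007 bits.

3.80 bits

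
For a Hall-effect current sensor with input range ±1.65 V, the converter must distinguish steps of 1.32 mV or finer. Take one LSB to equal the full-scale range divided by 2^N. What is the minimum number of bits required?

Span: 1.65 V − (-1.65 V) = 3.3 V.
Required number of levels: 3.3/1.32 mV = 2500.0; smallest N with 2^N ≥ that is 12.

12 bits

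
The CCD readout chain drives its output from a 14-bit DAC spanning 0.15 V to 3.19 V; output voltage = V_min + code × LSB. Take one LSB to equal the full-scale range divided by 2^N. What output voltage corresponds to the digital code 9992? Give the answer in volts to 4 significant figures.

Range = 3.19 − (0.15) = 3.04 V. LSB = 3.04 V / 2^14.
Output = V_min + (9992/16384) × range = 0.15 + 0.609863 × 3.04 V
      = 0.15 + 1.85398 = 2.00398 V.

2.004 V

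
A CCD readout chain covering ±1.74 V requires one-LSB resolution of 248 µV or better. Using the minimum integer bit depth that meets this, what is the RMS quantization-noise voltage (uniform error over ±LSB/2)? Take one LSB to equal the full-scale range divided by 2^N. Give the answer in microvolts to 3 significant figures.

61.3 µV

The full-scale span is 1.74 − (-1.74) = 3.48 V.
Required number of levels: 3.48/248 µV = 14032; smallest N with 2^N ≥ that is 14.
LSB = 3.48 V / 2^14 = 212.40 µV.
V_rms = LSB/√12 = 61.3 µV.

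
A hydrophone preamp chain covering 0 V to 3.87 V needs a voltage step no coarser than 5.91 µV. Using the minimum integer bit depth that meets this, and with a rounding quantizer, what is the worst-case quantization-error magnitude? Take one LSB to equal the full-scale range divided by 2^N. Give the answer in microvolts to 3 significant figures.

Range is 3.87 V.
Need 2^N ≥ 3.87 V / 5.91 µV = 654800 → N_min = 20.
Step size = 3.87/1048576 V = 3.6907 µV.
Max error for round-to-nearest is LSB/2 = 1.85 µV.

1.85 µV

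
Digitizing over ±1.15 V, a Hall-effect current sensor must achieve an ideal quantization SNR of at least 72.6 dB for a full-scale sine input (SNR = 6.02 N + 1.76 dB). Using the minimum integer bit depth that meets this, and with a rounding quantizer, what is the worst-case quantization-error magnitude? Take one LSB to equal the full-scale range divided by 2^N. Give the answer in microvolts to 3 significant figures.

281 µV

Range = 1.15 − (-1.15) = 2.3 V.
6.02 N + 1.76 ≥ 72.6 gives N ≥ 11.767, so the minimum integer is 12.
LSB = 2.3 V / 2^12 = 0.56152 mV.
Max error for round-to-nearest is LSB/2 = 281 µV.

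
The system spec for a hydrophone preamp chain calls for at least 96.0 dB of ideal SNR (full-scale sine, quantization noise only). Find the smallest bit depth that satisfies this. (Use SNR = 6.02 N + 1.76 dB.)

6.02 N + 1.76 ≥ 96.0 gives N ≥ 15.654, so the minimum integer is 16.

16 bits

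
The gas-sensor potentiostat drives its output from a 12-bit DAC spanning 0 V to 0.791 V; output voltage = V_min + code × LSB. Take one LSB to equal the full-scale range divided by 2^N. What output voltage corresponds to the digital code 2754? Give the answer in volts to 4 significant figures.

Full-scale range = 0.791 V. LSB = 0.791 V / 2^12.
Output = V_min + (2754/4096) × range = 0 + 0.672363 × 0.791 V
      = 0 + 0.531839 = 0.531839 V.

0.5318 V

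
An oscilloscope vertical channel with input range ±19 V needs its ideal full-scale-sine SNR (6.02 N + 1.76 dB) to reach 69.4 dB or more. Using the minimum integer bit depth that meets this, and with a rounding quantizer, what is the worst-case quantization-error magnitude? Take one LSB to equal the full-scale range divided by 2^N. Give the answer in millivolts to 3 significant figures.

Full-scale range = 19 V − (-19 V) = 38 V.
6.02 N + 1.76 ≥ 69.4 gives N ≥ 11.236, so the minimum integer is 12.
One LSB is 38 V / 4096 = 9.2773 mV.
Half an LSB is 4.64 mV.

4.64 mV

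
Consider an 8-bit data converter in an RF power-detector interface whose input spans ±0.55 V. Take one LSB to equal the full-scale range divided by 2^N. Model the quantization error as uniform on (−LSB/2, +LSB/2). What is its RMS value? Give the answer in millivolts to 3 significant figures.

1.24 mV

Span: 0.55 V − (-0.55 V) = 1.1 V.
LSB = 1.1 V ÷ 2^8 = 1.1/256 V = 4.2969 mV.
σ_q = LSB/√12 = 4.2969 mV/3.4641 = 1.24 mV.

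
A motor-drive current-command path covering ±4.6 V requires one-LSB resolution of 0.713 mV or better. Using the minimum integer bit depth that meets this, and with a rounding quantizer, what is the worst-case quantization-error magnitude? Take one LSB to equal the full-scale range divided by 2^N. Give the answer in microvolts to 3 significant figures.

Range = 4.6 − (-4.6) = 9.2 V.
Levels needed ≥ 9.2/0.713 mV = 12900. 2^14 = 16384 suffices, so N_min = 14.
One LSB is 9.2 V / 16384 = 0.56152 mV.
|e|_max = LSB/2 = 281 µV.

281 µV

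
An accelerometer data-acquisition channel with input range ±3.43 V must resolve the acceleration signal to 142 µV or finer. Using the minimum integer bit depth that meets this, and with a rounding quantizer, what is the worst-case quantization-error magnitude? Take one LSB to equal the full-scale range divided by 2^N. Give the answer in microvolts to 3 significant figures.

52.3 µV

Full-scale range = 3.43 V − (-3.43 V) = 6.86 V.
Levels needed ≥ 6.86/142 µV = 48310. 2^16 = 65536 suffices, so N_min = 16.
LSB = 6.86 V / 2^16 = 104.68 µV.
Max error for round-to-nearest is LSB/2 = 52.3 µV.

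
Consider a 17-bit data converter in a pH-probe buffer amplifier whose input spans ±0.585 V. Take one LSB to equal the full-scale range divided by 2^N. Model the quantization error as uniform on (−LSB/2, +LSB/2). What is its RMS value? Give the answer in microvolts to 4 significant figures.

2.577 µV

Full-scale range = 0.585 V − (-0.585 V) = 1.17 V.
Step size = 1.17/131072 V = 8.92639 µV.
V_rms = LSB/√12 = 8.92639 µV / √12 = 2.577 µV.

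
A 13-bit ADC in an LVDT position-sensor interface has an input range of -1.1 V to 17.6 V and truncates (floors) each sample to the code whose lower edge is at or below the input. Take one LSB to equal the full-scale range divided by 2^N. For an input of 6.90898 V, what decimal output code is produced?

Full-scale range = 17.6 V − (-1.1 V) = 18.7 V. LSB = 18.7 V / 2^13 ≈ 2.283 mV.
V_in − V_min = 6.90898 − (-1.1) = 8.00898 V.
Divide by LSB: 8.00898 × 8192/18.7 = 3508.5328.
Truncating gives code 3508.

3508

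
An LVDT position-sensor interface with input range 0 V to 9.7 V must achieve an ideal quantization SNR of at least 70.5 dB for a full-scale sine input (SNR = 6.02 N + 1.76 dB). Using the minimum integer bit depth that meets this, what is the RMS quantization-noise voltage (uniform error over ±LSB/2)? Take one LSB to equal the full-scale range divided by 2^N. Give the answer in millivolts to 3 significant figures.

0.684 mV

Full-scale range = 9.7 V.
Solving 6.02 N ≥ 70.5 − 1.76: N ≥ 11.419. Round up → N = 12.
Step size = 9.7/4096 V = 2.3682 mV.
V_rms = LSB/√12 = 0.684 mV.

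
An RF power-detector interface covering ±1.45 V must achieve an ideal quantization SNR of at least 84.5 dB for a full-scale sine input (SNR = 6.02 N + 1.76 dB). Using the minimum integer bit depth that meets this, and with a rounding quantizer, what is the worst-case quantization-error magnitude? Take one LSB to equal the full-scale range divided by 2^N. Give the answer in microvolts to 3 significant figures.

88.5 µV

Range = 1.45 − (-1.45) = 2.9 V.
Required N = ⌈(84.5 − 1.76)/6.02⌉ = ⌈13.744⌉ = 14.
Step size = 2.9/16384 V = 177.00 µV.
Half an LSB is 88.5 µV.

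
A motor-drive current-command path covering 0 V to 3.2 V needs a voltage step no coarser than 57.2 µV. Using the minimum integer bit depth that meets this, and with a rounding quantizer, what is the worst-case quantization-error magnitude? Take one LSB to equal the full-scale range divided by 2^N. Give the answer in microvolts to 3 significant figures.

24.4 µV

Full-scale range = 3.2 V.
Need 2^N ≥ 3.2 V / 57.2 µV = 55940 → N_min = 16.
LSB = 3.2 V ÷ 2^16 = 3.2/65536 V = 48.828 µV.
|e|_max = LSB/2 = 24.4 µV.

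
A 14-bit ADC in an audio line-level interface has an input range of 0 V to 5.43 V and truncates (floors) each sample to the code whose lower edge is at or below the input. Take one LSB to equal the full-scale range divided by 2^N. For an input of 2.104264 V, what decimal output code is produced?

6349

V_FS = 5.43 V. LSB = 5.43 V / 2^14 ≈ 331.4 µV.
(V_in − V_min) × 2^14/range = (2.104264 − (0)) × 16384/5.43 = 6349.219.
Floor → code = 6349.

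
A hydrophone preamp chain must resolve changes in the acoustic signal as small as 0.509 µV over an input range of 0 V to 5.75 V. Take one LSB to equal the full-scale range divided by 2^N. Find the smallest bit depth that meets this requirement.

24 bits

Full-scale range = 5.75 V.
Levels needed ≥ 5.75/0.509 µV = 1.130e7. 2^24 = 16777216 suffices, so N_min = 24.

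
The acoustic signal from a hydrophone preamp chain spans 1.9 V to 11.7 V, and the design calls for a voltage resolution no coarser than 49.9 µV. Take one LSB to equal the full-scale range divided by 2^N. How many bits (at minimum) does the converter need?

18 bits

Range = 11.7 − (1.9) = 9.8 V.
9.8 V / 49.9 µV = 196400. Since 2^17 = 131072 and 2^18 = 262144, N = 18.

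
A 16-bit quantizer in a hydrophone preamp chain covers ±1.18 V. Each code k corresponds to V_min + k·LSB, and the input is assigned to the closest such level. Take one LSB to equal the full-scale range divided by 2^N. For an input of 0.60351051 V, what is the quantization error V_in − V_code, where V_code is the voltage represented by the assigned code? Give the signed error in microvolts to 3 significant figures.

Span: 1.18 V − (-1.18 V) = 2.36 V. LSB = 2.36 V / 2^16 ≈ 36.01 µV.
Position in LSBs: (0.60351051 − (-1.18)) × 65536/2.36 = 49527.1800; rounding gives k = 49527.
V_code = -1.18 + (49527/65536) × 2.36 = 0.60350402832 V.
e = 0.60351051 − (0.60350402832) = +6.48 µV.

+6.48 µV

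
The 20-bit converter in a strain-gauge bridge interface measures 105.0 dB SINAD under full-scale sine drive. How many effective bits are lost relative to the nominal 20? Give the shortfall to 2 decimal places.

2.85 bits

N_eff = (105.0 − 1.76)/6.02 = 17.1495 bits.
Shortfall = 20 − 17.1495 = 2.8505 bits.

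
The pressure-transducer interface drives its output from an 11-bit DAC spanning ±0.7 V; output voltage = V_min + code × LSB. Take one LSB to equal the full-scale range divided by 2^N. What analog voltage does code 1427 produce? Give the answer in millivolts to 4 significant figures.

Full-scale range = 0.7 V − (-0.7 V) = 1.4 V. LSB = 1.4 V / 2^11.
Output = V_min + (1427/2048) × range = -0.7 + 0.696777 × 1.4 V
      = -0.7 + 0.975488 = 0.275488 V.

275.5 mV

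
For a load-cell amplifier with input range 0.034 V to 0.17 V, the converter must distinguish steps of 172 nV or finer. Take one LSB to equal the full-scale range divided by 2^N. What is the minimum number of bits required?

Full-scale range = 0.17 V − (0.034 V) = 0.136 V.
Levels needed ≥ 0.136/172 nV = 790700. 2^20 = 1048576 suffices, so N_min = 20.

20 bits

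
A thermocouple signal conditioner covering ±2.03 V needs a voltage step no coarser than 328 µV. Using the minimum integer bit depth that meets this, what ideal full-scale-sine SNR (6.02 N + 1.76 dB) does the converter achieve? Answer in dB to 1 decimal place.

Range = 2.03 − (-2.03) = 4.06 V.
Need 2^N ≥ 4.06 V / 328 µV = 12380 → N_min = 14.
6.02(14) + 1.76 = 86.04 dB.

86.0 dB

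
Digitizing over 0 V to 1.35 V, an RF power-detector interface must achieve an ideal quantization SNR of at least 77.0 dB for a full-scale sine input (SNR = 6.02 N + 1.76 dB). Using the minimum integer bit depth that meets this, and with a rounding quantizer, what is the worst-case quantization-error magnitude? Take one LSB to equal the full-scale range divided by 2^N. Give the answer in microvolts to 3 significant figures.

Full-scale range = 1.35 V.
Required N = ⌈(77.0 − 1.76)/6.02⌉ = ⌈12.498⌉ = 13.
LSB = 1.35 V / 2^13 = 164.79 µV.
Half an LSB is 82.4 µV.

82.4 µV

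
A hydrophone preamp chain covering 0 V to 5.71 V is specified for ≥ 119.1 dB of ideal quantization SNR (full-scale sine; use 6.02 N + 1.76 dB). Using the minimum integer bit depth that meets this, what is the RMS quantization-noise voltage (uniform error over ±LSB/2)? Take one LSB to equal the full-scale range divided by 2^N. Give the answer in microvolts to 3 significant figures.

Range is 5.71 V.
Solving 6.02 N ≥ 119.1 − 1.76: N ≥ 19.492. Round up → N = 20.
LSB = 5.71 V / 2^20 = 5.4455 µV.
σ_q = LSB/√12 = 5.4455 µV/3.4641 = 1.57 µV.

1.57 µV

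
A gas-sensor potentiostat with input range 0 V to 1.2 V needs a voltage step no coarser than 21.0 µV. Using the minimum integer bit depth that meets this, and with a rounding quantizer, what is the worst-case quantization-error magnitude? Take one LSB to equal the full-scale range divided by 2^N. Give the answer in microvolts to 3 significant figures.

9.16 µV

Full-scale range = 1.2 V.
Levels needed ≥ 1.2/21.0 µV = 57140. 2^16 = 65536 suffices, so N_min = 16.
LSB = 1.2 V ÷ 2^16 = 1.2/65536 V = 18.311 µV.
|e|_max = LSB/2 = 9.16 µV.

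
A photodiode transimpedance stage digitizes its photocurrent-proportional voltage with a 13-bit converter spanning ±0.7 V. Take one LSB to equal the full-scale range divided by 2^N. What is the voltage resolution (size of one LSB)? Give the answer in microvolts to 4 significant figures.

170.9 µV

Full-scale range = 0.7 V − (-0.7 V) = 1.4 V.
Number of codes = 2^13 = 8192.
LSB = 1.4 V ÷ 2^13 = 1.4/8192 V = 170.9 µV.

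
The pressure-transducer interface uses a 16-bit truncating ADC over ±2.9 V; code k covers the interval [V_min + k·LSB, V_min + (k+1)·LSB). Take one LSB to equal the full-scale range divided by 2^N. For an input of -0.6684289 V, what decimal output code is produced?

Full-scale range = 2.9 V − (-2.9 V) = 5.8 V. LSB = 5.8 V / 2^16 ≈ 88.50 µV.
(V_in − V_min) × 2^16/range = (-0.6684289 − (-2.9)) × 65536/5.8 = 25215.214.
Floor → code = 25215.

25215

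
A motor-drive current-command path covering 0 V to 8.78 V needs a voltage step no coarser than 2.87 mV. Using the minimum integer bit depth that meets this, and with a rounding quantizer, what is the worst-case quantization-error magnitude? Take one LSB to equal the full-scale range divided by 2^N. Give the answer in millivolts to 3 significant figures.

Range is 8.78 V.
Need 2^N ≥ 8.78 V / 2.87 mV = 3059 → N_min = 12.
LSB = 8.78 V / 2^12 = 2.1436 mV.
Max error for round-to-nearest is LSB/2 = 1.07 mV.

1.07 mV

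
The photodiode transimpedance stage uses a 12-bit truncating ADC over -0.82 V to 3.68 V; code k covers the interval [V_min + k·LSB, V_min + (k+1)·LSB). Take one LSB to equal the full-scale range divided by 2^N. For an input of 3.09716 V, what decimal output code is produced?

3565

The full-scale span is 3.68 − (-0.82) = 4.5 V. LSB = 4.5 V / 2^12 ≈ 1.099 mV.
(V_in − V_min) × 2^12/range = (3.09716 − (-0.82)) × 4096/4.5 = 3565.486.
Floor → code = 3565.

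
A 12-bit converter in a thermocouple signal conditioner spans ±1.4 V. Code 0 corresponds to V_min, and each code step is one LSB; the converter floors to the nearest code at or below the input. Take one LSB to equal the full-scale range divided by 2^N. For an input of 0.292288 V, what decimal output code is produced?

2475

Full-scale range = 1.4 V − (-1.4 V) = 2.8 V. LSB = 2.8 V / 2^12 ≈ 0.6836 mV.
(V_in − V_min) × 2^12/range = (0.292288 − (-1.4)) × 4096/2.8 = 2475.576.
Floor → code = 2475.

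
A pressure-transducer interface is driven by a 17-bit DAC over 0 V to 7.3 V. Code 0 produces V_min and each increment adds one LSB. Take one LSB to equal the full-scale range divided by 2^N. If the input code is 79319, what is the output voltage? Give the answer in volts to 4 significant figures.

4.418 V

Full-scale range = 7.3 V. LSB = 7.3 V / 2^17.
Output = V_min + (79319/131072) × range = 0 + 0.605156 × 7.3 V
      = 0 + 4.41764 = 4.41764 V.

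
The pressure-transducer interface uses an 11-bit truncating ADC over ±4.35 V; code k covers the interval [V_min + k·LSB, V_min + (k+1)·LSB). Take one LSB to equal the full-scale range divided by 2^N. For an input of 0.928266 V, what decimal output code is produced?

1242

Full-scale range = 4.35 V − (-4.35 V) = 8.7 V. LSB = 8.7 V / 2^11 ≈ 4.248 mV.
code = ⌊(V_in − V_min)/LSB⌋ = ⌊(V_in − V_min) × 2^11 / range⌋
     = ⌊(0.928266 − (-4.35)) × 2048 / 8.7⌋ = ⌊5.278266 × 2048/8.7⌋
     = ⌊1242.516⌋ = 1242.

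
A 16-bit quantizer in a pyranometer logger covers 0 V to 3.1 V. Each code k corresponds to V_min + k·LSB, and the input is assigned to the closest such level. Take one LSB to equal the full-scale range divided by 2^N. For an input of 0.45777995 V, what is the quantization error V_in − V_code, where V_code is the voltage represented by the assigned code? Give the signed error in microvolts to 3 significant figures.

Span = 3.1 V. LSB = 3.1 V / 2^16 ≈ 47.30 µV.
(0.45777995 − (0)) / LSB = 0.45777995 × 65536/3.1 = 9677.7635. Nearest integer: k = 9678.
V_code = 0 + (9678/65536) × 3.1 = 0.45779113770 V.
V_in − V_code = 0.45777995 − (0.45779113770) = −11.2 µV.

−11.2 µV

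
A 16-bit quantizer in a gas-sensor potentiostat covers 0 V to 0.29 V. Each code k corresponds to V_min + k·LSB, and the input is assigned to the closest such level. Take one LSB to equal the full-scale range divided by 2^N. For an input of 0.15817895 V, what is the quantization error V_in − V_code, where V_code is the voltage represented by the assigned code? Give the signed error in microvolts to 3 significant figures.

Range is 0.29 V. LSB = 0.29 V / 2^16 ≈ 4.425 µV.
(0.15817895 − (0)) / LSB = 0.15817895 × 65536/0.29 = 35746.2609. Nearest integer: k = 35746.
V_code = V_min + k × range/2^16 = 0 + 35746 × 0.29/65536 = 0.15817779541 V.
V_in − V_code = 0.15817895 − (0.15817779541) = +1.15 µV.

+1.15 µV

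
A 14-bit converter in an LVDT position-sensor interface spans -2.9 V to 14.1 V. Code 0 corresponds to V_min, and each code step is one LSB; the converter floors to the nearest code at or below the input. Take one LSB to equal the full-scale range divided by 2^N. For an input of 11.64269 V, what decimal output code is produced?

14015

Full-scale range = 14.1 V − (-2.9 V) = 17 V. LSB = 17 V / 2^14 ≈ 1.038 mV.
V_in − V_min = 11.64269 − (-2.9) = 14.54269 V.
Divide by LSB: 14.54269 × 16384/17 = 14015.7314.
Truncating gives code 14015.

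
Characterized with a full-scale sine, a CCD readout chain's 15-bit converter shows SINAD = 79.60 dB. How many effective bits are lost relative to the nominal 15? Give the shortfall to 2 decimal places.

2.07 bits

ENOB = (SINAD − 1.76)/6.02 = (79.60 − 1.76)/6.02 = 12.9302 bits.
Lost resolution: 15 − 12.9302 = 2.0698 bits.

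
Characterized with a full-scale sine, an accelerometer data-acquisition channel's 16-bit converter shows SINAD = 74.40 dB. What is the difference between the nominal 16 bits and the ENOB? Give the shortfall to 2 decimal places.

N_eff = (74.40 − 1.76)/6.02 = 12.0664 bits.
16 − 12.0664 = 3.93 bits below nominal.

3.93 bits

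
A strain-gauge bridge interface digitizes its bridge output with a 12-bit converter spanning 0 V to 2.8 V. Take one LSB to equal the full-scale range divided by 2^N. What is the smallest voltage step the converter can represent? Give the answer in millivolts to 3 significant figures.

Span = 2.8 V.
Number of codes = 2^12 = 4096.
LSB = 2.8 V / 2^12 = 0.684 mV.

0.684 mV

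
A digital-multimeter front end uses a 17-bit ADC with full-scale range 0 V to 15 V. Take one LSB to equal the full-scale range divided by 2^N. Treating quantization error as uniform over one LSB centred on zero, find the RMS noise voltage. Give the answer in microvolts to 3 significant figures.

33.0 µV

Range is 15 V.
Step size = 15/131072 V = 114.44 µV.
σ_q = LSB/√12 = 114.44 µV/3.4641 = 33.0 µV.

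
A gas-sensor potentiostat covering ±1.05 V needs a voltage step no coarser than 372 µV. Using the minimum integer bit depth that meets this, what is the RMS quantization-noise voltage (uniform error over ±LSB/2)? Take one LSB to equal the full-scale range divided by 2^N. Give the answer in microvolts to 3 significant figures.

Full-scale range = 1.05 V − (-1.05 V) = 2.1 V.
Levels needed ≥ 2.1/372 µV = 5645. 2^13 = 8192 suffices, so N_min = 13.
Step size = 2.1/8192 V = 256.35 µV.
V_rms = LSB/√12 = 74.0 µV.

74.0 µV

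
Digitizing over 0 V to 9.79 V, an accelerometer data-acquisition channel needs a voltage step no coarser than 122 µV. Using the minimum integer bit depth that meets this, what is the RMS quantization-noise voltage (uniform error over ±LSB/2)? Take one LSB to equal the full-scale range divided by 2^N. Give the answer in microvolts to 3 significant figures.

21.6 µV

Full-scale range = 9.79 V.
Levels needed ≥ 9.79/122 µV = 80250. 2^17 = 131072 suffices, so N_min = 17.
One LSB is 9.79 V / 131072 = 74.692 µV.
RMS noise = LSB/√12 = 21.6 µV.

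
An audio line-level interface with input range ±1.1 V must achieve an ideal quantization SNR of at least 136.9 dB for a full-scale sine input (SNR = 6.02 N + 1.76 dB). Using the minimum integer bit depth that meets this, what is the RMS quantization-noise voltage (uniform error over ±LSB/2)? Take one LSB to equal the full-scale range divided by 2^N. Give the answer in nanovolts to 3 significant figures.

75.7 nV

Range = 1.1 − (-1.1) = 2.2 V.
N ≥ (136.9 − 1.76)/6.02 = 22.449 → N_min = 23.
Step size = 2.2/8388608 V = 262.26 nV.
V_rms = LSB/√12 = 75.7 nV.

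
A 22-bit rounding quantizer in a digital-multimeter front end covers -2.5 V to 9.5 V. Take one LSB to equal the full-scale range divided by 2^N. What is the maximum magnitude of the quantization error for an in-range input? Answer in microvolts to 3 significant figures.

Range = 9.5 − (-2.5) = 12 V.
One LSB is 12 V / 4194304 = 2.8610 µV.
Worst-case error for round-to-nearest is half an LSB: 1.43 µV.

1.43 µV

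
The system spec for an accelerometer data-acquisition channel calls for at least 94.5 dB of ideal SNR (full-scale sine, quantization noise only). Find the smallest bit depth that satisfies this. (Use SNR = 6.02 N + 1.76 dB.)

Solving 6.02 N ≥ 94.5 − 1.76: N ≥ 15.405. Round up → N = 16.

16 bits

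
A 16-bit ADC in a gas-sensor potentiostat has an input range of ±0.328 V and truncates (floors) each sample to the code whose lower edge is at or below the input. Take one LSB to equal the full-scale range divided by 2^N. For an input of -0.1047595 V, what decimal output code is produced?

22302

Full-scale range = 0.328 V − (-0.328 V) = 0.656 V. LSB = 0.656 V / 2^16 ≈ 10.01 µV.
code = ⌊(V_in − V_min)/LSB⌋ = ⌊(V_in − V_min) × 2^16 / range⌋
     = ⌊(-0.1047595 − (-0.328)) × 65536 / 0.656⌋ = ⌊0.2232405 × 65536/0.656⌋
     = ⌊22302.270⌋ = 22302.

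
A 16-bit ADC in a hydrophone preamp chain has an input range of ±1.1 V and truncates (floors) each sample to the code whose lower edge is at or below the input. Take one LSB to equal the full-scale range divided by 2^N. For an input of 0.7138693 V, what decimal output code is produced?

54033

Full-scale range = 1.1 V − (-1.1 V) = 2.2 V. LSB = 2.2 V / 2^16 ≈ 33.57 µV.
code = ⌊(V_in − V_min)/LSB⌋ = ⌊(V_in − V_min) × 2^16 / range⌋
     = ⌊(0.7138693 − (-1.1)) × 65536 / 2.2⌋ = ⌊1.8138693 × 65536/2.2⌋
     = ⌊54033.517⌋ = 54033.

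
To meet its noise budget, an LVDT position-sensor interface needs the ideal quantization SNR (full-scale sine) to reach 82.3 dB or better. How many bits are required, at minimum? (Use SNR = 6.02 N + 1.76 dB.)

Solving 6.02 N ≥ 82.3 − 1.76: N ≥ 13.379. Round up → N = 14.

14 bits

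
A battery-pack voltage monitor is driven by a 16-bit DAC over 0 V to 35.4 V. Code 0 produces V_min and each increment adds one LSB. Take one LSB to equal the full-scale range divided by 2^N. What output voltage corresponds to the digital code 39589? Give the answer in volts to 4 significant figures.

Span = 35.4 V. LSB = 35.4 V / 2^16.
V_out = V_min + code × LSB = 0 V + 39589 × 35.4 V / 65536
      = 0 + 21.3844 = 21.3844 V.

21.38 V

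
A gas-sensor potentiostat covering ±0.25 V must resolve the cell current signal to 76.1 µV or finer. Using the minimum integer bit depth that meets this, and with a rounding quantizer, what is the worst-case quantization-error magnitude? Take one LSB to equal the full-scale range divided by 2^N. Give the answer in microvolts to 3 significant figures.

Full-scale range = 0.25 V − (-0.25 V) = 0.5 V.
Required number of levels: 0.5/76.1 µV = 6570.3; smallest N with 2^N ≥ that is 13.
LSB = 0.5 V ÷ 2^13 = 0.5/8192 V = 61.035 µV.
|e|_max = LSB/2 = 30.5 µV.

30.5 µV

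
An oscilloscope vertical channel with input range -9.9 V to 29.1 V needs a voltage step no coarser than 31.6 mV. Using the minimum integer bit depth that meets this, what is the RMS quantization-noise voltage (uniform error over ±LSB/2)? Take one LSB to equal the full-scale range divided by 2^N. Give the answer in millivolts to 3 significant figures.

5.50 mV

Span: 29.1 V − (-9.9 V) = 39 V.
39 V / 31.6 mV = 1234. Since 2^10 = 1024 and 2^11 = 2048, N = 11.
One LSB is 39 V / 2048 = 19.043 mV.
σ_q = LSB/√12 = 19.043 mV/3.4641 = 5.50 mV.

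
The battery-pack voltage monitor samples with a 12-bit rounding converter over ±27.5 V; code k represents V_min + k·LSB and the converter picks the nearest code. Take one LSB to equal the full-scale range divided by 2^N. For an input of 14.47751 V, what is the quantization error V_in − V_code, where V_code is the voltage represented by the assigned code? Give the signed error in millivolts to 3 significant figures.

+2.41 mV

Span: 27.5 V − (-27.5 V) = 55 V. LSB = 55 V / 2^12 ≈ 13.43 mV.
(V_in − V_min)/LSB = (14.47751 − (-27.5)) × 4096/55 = 3126.1797 → nearest code k = 3126.
V_code = -27.5 + (3126/4096) × 55 = 14.47509766 V.
V_in − V_code = 14.47751 − (14.47509766) = +2.41 mV.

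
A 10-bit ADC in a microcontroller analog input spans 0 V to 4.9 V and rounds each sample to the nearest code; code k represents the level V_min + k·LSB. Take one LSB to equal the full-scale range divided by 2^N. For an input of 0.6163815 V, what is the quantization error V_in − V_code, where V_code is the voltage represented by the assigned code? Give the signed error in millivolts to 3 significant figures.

Range is 4.9 V. LSB = 4.9 V / 2^10 ≈ 4.785 mV.
Position in LSBs: (0.6163815 − (0)) × 1024/4.9 = 128.8112; rounding gives k = 129.
V_code = 0 + (129/1024) × 4.9 = 0.6172851563 V.
Error = V_in − V_code = 0.6163815 − (0.6172851563) = −0.904 mV.

−0.904 mV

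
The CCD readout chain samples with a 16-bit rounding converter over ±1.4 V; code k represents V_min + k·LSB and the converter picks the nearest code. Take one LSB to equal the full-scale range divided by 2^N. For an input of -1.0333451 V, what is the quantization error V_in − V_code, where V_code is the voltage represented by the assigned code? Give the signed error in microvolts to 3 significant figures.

−7.70 µV

The full-scale span is 1.4 − (-1.4) = 2.8 V. LSB = 2.8 V / 2^16 ≈ 42.72 µV.
(V_in − V_min)/LSB = (-1.0333451 − (-1.4)) × 65536/2.8 = 8581.8198 → nearest code k = 8582.
V_code = -1.4 + (8582/65536) × 2.8 = -1.0333374023 V.
V_in − V_code = -1.0333451 − (-1.0333374023) = −7.70 µV.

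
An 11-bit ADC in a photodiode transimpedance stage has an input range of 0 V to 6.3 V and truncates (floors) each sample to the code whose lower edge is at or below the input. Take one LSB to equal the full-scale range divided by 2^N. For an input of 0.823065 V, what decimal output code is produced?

267

Range is 6.3 V. LSB = 6.3 V / 2^11 ≈ 3.076 mV.
code = ⌊(V_in − V_min)/LSB⌋ = ⌊(V_in − V_min) × 2^11 / range⌋
     = ⌊(0.823065 − (0)) × 2048 / 6.3⌋ = ⌊0.823065 × 2048/6.3⌋
     = ⌊267.561⌋ = 267.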